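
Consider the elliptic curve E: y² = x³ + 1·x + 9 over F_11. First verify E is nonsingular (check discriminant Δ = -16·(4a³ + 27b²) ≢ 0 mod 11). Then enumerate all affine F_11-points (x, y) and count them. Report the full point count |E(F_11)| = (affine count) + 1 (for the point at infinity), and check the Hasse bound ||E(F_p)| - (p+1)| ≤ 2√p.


Affine points = {(0, 3), (0, 8), (1, 0), (4, 0), (6, 0), (8, 1), (8, 10)}; affine count = 7; |E(F_11)| = 8.

Discriminant check: Δ ∝ 4a³ + 27b² = 4·1³ + 27·9² = 4·1 + 27·81 ≡ 2 (mod 11). Nonzero ⇒ E is nonsingular.
For each x ∈ F_11, compute rhs = x³ + 1·x + 9 mod 11, then count y ∈ F_11 with y² ≡ rhs.
  x = 0: rhs = 9, matching y values: 3, 8 (2 points).
  x = 1: rhs = 0, matching y values: 0 (1 points).
  x = 2: rhs = 8, matching y values: none (0 points).
  x = 3: rhs = 6, matching y values: none (0 points).
  x = 4: rhs = 0, matching y values: 0 (1 points).
  x = 5: rhs = 7, matching y values: none (0 points).
  x = 6: rhs = 0, matching y values: 0 (1 points).
  x = 7: rhs = 7, matching y values: none (0 points).
  x = 8: rhs = 1, matching y values: 1, 10 (2 points).
  x = 9: rhs = 10, matching y values: none (0 points).
  x = 10: rhs = 7, matching y values: none (0 points).
Total affine count: 7.
Full point count |E(F_11)| = 7 + 1 = 8.
Hasse bound: |8 − (11+1)| = |-4| = 4 ≤ 2√11 ≈ 6.6332 ✓.


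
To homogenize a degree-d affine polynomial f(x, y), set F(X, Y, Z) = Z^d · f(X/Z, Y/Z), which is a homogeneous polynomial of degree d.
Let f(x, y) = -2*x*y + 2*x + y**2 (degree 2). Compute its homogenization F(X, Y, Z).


F(X, Y, Z) = -2*X*Y + 2*X*Z + Y**2

deg(f) = 2.
Substitute x = X/Z, y = Y/Z into f, then multiply by Z^2.
  monomial -2·x^1·y^1 ↦ -2·X^1·Y^1·Z^0.
  monomial 2·x^1·y^0 ↦ 2·X^1·Y^0·Z^1.
  monomial 1·x^0·y^2 ↦ 1·X^0·Y^2·Z^0.
Collecting: F(X, Y, Z) = -2*X*Y + 2*X*Z + Y**2.


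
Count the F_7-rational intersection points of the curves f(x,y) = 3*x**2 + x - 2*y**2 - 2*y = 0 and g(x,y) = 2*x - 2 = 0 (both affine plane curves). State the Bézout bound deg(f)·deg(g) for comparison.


Common zeros: {(1, 1), (1, 5)}; count = 2; Bézout bound = 2.

deg(f) = 2, deg(g) = 1, so Bézout bound = 2.
Scan x ∈ F_7. For each x, list the y ∈ F_7 with f(x, y) ≡ 0 and those with g(x, y) ≡ 0 (mod 7); the common zeros in that column are the intersection.
  x = 0: f ≡ 0 at y ∈ {0, 6}; g ≡ 0 at y ∈ ∅; common: ∅.
  x = 1: f ≡ 0 at y ∈ {1, 5}; g ≡ 0 at y ∈ {0, 1, 2, 3, 4, 5, 6}; common: {1, 5}.
  x = 2: f ≡ 0 at y ∈ {0, 6}; g ≡ 0 at y ∈ ∅; common: ∅.
  x = 3: f ≡ 0 at y ∈ ∅; g ≡ 0 at y ∈ ∅; common: ∅.
  x = 4: f ≡ 0 at y ∈ {3}; g ≡ 0 at y ∈ ∅; common: ∅.
  x = 5: f ≡ 0 at y ∈ {3}; g ≡ 0 at y ∈ ∅; common: ∅.
  x = 6: f ≡ 0 at y ∈ ∅; g ≡ 0 at y ∈ ∅; common: ∅.
Collecting: common zeros = {(1, 1), (1, 5)}, so the count is 2.
Comparison with the Bézout bound: 2 ≤ 2 = deg(f)·deg(g), as expected for curves with no common component (the bound is attained).


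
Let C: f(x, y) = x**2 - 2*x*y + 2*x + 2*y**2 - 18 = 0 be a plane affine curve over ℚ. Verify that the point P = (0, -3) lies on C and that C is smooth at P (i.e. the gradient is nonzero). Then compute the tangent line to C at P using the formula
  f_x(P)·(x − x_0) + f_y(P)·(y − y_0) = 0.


Tangent line at P: 8*x - 12*y - 36 = 0.

Step 1: f(0, -3) = 0, so P lies on C.
Step 2: partial derivatives
  f_x(x, y) = 2*x - 2*y + 2, f_y(x, y) = -2*x + 4*y.
  f_x(P) = 8, f_y(P) = -12 (gradient nonzero, so P is smooth).
Step 3: tangent line at P: 8·(x − 0) + -12·(y − -3) = 0.
Expanding: 8*x - 12*y - 36 = 0.


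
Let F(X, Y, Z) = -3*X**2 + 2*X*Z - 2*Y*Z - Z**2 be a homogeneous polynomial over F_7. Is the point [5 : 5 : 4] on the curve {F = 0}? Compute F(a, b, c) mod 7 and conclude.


F(5,5,4) ≡ 0 (mod 7); P is on the curve.

Evaluate F(5, 5, 4) term-by-term (mod 7).
  -3*X**2 ↦ -3·25·1·1 = -75
  2*X*Z ↦ 2·5·1·4 = 40
  -2*Y*Z ↦ -2·1·5·4 = -40
  -Z**2 ↦ -1·1·1·16 = -16
Sum: F(5, 5, 4) = (-75) + (40) + (-40) + (-16) = -91.
Reducing mod 7: -91 ≡ 0 (mod 7).
Since F(a, b, c) ≡ 0 (mod 7), P lies on the curve.


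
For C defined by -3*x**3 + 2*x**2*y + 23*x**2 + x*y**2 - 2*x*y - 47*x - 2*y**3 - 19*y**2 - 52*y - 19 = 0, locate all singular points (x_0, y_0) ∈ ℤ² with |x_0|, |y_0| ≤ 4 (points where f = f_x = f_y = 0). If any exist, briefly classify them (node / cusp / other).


Singular points: {(2, -3)}; classification: node.

Compute partial derivatives:
  f_x = -9*x**2 + 4*x*y + 46*x + y**2 - 2*y - 47.
  f_y = 2*x**2 + 2*x*y - 2*x - 6*y**2 - 38*y - 52.
Scan x_0 ∈ {−4, ..., 4}. For each x_0, f_y(x_0, y) is a polynomial in y; find its integer roots y ∈ {−4, ..., 4}, then test f_x and f at those candidates.
  x = -4: f_y(-4, y) = -6*y**2 - 46*y - 12; no integer root y with |y| ≤ 4.
  x = -3: f_y(-3, y) = -6*y**2 - 44*y - 28; no integer root y with |y| ≤ 4.
  x = -2: f_y(-2, y) = -6*y**2 - 42*y - 40; no integer root y with |y| ≤ 4.
  x = -1: f_y(-1, y) = -6*y**2 - 40*y - 48; no integer root y with |y| ≤ 4.
  x = 0: f_y(0, y) = -6*y**2 - 38*y - 52; vanishes at y ∈ {-2}. (0, -2): f_x = -39 ≠ 0.
  x = 1: f_y(1, y) = -6*y**2 - 36*y - 52; no integer root y with |y| ≤ 4.
  x = 2: f_y(2, y) = -6*y**2 - 34*y - 48; vanishes at y ∈ {-3}. (2, -3): f_x = 0, f = 0 — SINGULAR.
  x = 3: f_y(3, y) = -6*y**2 - 32*y - 40; vanishes at y ∈ {-2}. (3, -2): f_x = -6 ≠ 0.
  x = 4: f_y(4, y) = -6*y**2 - 30*y - 28; no integer root y with |y| ≤ 4.
Only singular point on the grid: (2, -3).
Classify: substitute x = 2 + u, y = -3 + v and expand: f = -3*u**3 + 2*u**2*v - u**2 + u*v**2 - 2*v**3 + v**2.
No constant or linear terms (consistent with a singular point). Quadratic part: -u**2 + v**2. Cubic part: -3*u**3 + 2*u**2*v + u*v**2 - 2*v**3.
The quadratic part v**2 - u**2 = (v − u)(v + u) splits into two distinct linear factors, so there are two distinct tangent lines y − -3 = ±(x − 2) — this is a node (ordinary double point).
Classification: node.


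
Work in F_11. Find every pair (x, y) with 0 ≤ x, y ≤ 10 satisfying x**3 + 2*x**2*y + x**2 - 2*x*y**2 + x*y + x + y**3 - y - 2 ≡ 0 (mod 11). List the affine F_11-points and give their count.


Affine F_11-points: {(0, 3), (2, 2), (4, 1), (4, 6), (5, 1), (5, 10), (6, 7), (6, 8), (9, 5), (10, 1)}; count = 10.

For each of the 121 pairs (x, y) ∈ F_11², evaluate f(x, y) mod 11. Record the zeros.
  x = 0: [0↦9, 1↦9, 2↦4, 3↦0, 4↦3, 5↦8, 6↦10, 7↦4, 8↦7, 9↦3, 10↦9]  zeros at y ∈ {3}
  x = 1: [0↦1, 1↦2, 2↦5, 3↦5, 4↦8, 5↦9, 6↦3, 7↦7, 8↦5, 9↦3, 10↦7]  zeros at y ∈ ∅
  x = 2: [0↦1, 1↦7, 2↦0, 3↦8, 4↦4, 5↦5, 6↦6, 7↦2, 8↦10, 9↦3, 10↦9]  zeros at y ∈ {2}
  x = 3: [0↦4, 1↦8, 2↦6, 3↦4, 4↦8, 5↦2, 6↦3, 7↦6, 8↦6, 9↦9, 10↦10]  zeros at y ∈ ∅
  x = 4: [0↦5, 1↦0, 2↦7, 3↦10, 4↦4, 5↦6, 6↦0, 7↦3, 8↦10, 9↦5, 10↦5]  zeros at y ∈ {1, 6}
  x = 5: [0↦10, 1↦0, 2↦9, 3↦10, 4↦9, 5↦1, 6↦3, 7↦10, 8↦6, 9↦8, 10↦0]  zeros at y ∈ {1, 10}
  x = 6: [0↦3, 1↦3, 2↦7, 3↦10, 4↦7, 5↦4, 6↦7, 7↦0, 8↦0, 9↦2, 10↦1]  zeros at y ∈ {7, 8}
  x = 7: [0↦1, 1↦4, 2↦7, 3↦5, 4↦4, 5↦10, 6↦7, 7↦1, 8↦9, 9↦4, 10↦3]  zeros at y ∈ ∅
  x = 8: [0↦10, 1↦9, 2↦4, 3↦1, 4↦6, 5↦3, 6↦9, 7↦8, 8↦6, 9↦9, 10↦1]  zeros at y ∈ ∅
  x = 9: [0↦3, 1↦2, 2↦4, 3↦4, 4↦8, 5↦0, 6↦8, 7↦5, 8↦8, 9↦1, 10↦1]  zeros at y ∈ {5}
  x = 10: [0↦8, 1↦0, 2↦2, 3↦9, 4↦5, 5↦7, 6↦10, 7↦9, 8↦10, 9↦8, 10↦9]  zeros at y ∈ {1}
Collecting zeros: affine points = {(0, 3), (2, 2), (4, 1), (4, 6), (5, 1), (5, 10), (6, 7), (6, 8), (9, 5), (10, 1)}.
Total count |C(F_11)_aff| = 10.


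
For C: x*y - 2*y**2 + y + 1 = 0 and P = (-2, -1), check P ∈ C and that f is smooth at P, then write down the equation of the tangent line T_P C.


Tangent line at P: -x + 3*y + 1 = 0.

Step 1: f(-2, -1) = 0, so P lies on C.
Step 2: partial derivatives
  f_x(x, y) = y, f_y(x, y) = x - 4*y + 1.
  f_x(P) = -1, f_y(P) = 3 (gradient nonzero, so P is smooth).
Step 3: tangent line at P: -1·(x − -2) + 3·(y − -1) = 0.
Expanding: -x + 3*y + 1 = 0.


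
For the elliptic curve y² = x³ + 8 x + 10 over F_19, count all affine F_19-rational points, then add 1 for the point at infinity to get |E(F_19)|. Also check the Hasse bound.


Affine points = {(1, 0), (3, 2), (3, 17), (4, 7), (4, 12), (5, 2), (5, 17), (8, 4), (8, 15), (10, 8), (10, 11), (11, 2), (11, 17), (14, 4), (14, 15), (15, 3), (15, 16), (16, 4), (16, 15), (17, 9), (17, 10), (18, 1), (18, 18)}; affine count = 23; |E(F_19)| = 24.

Discriminant check: Δ ∝ 4a³ + 27b² = 4·8³ + 27·10² = 4·512 + 27·100 ≡ 17 (mod 19). Nonzero ⇒ E is nonsingular.
For each x ∈ F_19, compute rhs = x³ + 8·x + 10 mod 19, then count y ∈ F_19 with y² ≡ rhs.
  x = 0: rhs = 10, matching y values: none (0 points).
  x = 1: rhs = 0, matching y values: 0 (1 points).
  x = 2: rhs = 15, matching y values: none (0 points).
  x = 3: rhs = 4, matching y values: 2, 17 (2 points).
  x = 4: rhs = 11, matching y values: 7, 12 (2 points).
  x = 5: rhs = 4, matching y values: 2, 17 (2 points).
  x = 6: rhs = 8, matching y values: none (0 points).
  x = 7: rhs = 10, matching y values: none (0 points).
  x = 8: rhs = 16, matching y values: 4, 15 (2 points).
  x = 9: rhs = 13, matching y values: none (0 points).
  x = 10: rhs = 7, matching y values: 8, 11 (2 points).
  x = 11: rhs = 4, matching y values: 2, 17 (2 points).
  x = 12: rhs = 10, matching y values: none (0 points).
  x = 13: rhs = 12, matching y values: none (0 points).
  x = 14: rhs = 16, matching y values: 4, 15 (2 points).
  x = 15: rhs = 9, matching y values: 3, 16 (2 points).
  x = 16: rhs = 16, matching y values: 4, 15 (2 points).
  x = 17: rhs = 5, matching y values: 9, 10 (2 points).
  x = 18: rhs = 1, matching y values: 1, 18 (2 points).
Total affine count: 23.
Full point count |E(F_19)| = 23 + 1 = 24.
Hasse bound: |24 − (19+1)| = |4| = 4 ≤ 2√19 ≈ 8.7178 ✓.


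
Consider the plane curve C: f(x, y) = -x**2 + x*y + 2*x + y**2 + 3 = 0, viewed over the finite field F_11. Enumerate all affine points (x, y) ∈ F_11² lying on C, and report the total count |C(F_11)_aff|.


Affine F_11-points: {(2, 2), (2, 7), (3, 0), (3, 8), (4, 1), (4, 6), (7, 7), (7, 8), (10, 0), (10, 1)}; count = 10.

For each of the 121 pairs (x, y) ∈ F_11², evaluate f(x, y) mod 11. Record the zeros.
  x = 0: [0↦3, 1↦4, 2↦7, 3↦1, 4↦8, 5↦6, 6↦6, 7↦8, 8↦1, 9↦7, 10↦4]  zeros at y ∈ ∅
  x = 1: [0↦4, 1↦6, 2↦10, 3↦5, 4↦2, 5↦1, 6↦2, 7↦5, 8↦10, 9↦6, 10↦4]  zeros at y ∈ ∅
  x = 2: [0↦3, 1↦6, 2↦0, 3↦7, 4↦5, 5↦5, 6↦7, 7↦0, 8↦6, 9↦3, 10↦2]  zeros at y ∈ {2, 7}
  x = 3: [0↦0, 1↦4, 2↦10, 3↦7, 4↦6, 5↦7, 6↦10, 7↦4, 8↦0, 9↦9, 10↦9]  zeros at y ∈ {0, 8}
  x = 4: [0↦6, 1↦0, 2↦7, 3↦5, 4↦5, 5↦7, 6↦0, 7↦6, 8↦3, 9↦2, 10↦3]  zeros at y ∈ {1, 6}
  x = 5: [0↦10, 1↦5, 2↦2, 3↦1, 4↦2, 5↦5, 6↦10, 7↦6, 8↦4, 9↦4, 10↦6]  zeros at y ∈ ∅
  x = 6: [0↦1, 1↦8, 2↦6, 3↦6, 4↦8, 5↦1, 6↦7, 7↦4, 8↦3, 9↦4, 10↦7]  zeros at y ∈ ∅
  x = 7: [0↦1, 1↦9, 2↦8, 3↦9, 4↦1, 5↦6, 6↦2, 7↦0, 8↦0, 9↦2, 10↦6]  zeros at y ∈ {7, 8}
  x = 8: [0↦10, 1↦8, 2↦8, 3↦10, 4↦3, 5↦9, 6↦6, 7↦5, 8↦6, 9↦9, 10↦3]  zeros at y ∈ ∅
  x = 9: [0↦6, 1↦5, 2↦6, 3↦9, 4↦3, 5↦10, 6↦8, 7↦8, 8↦10, 9↦3, 10↦9]  zeros at y ∈ ∅
  x = 10: [0↦0, 1↦0, 2↦2, 3↦6, 4↦1, 5↦9, 6↦8, 7↦9, 8↦1, 9↦6, 10↦2]  zeros at y ∈ {0, 1}
Collecting zeros: affine points = {(2, 2), (2, 7), (3, 0), (3, 8), (4, 1), (4, 6), (7, 7), (7, 8), (10, 0), (10, 1)}.
Total count |C(F_11)_aff| = 10.


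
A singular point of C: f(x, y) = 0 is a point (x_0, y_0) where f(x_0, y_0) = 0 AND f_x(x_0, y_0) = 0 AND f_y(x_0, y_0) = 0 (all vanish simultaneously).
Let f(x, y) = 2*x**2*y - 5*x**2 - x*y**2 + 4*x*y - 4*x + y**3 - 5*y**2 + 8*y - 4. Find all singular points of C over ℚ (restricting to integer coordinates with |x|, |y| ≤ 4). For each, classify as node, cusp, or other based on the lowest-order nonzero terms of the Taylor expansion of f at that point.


Singular points: {(0, 2)}; classification: node.

Compute partial derivatives:
  f_x = 4*x*y - 10*x - y**2 + 4*y - 4.
  f_y = 2*x**2 - 2*x*y + 4*x + 3*y**2 - 10*y + 8.
Scan x_0 ∈ {−4, ..., 4}. For each x_0, f_y(x_0, y) is a polynomial in y; find its integer roots y ∈ {−4, ..., 4}, then test f_x and f at those candidates.
  x = -4: f_y(-4, y) = 3*y**2 - 2*y + 24; no integer root y with |y| ≤ 4.
  x = -3: f_y(-3, y) = 3*y**2 - 4*y + 14; no integer root y with |y| ≤ 4.
  x = -2: f_y(-2, y) = 3*y**2 - 6*y + 8; no integer root y with |y| ≤ 4.
  x = -1: f_y(-1, y) = 3*y**2 - 8*y + 6; no integer root y with |y| ≤ 4.
  x = 0: f_y(0, y) = 3*y**2 - 10*y + 8; vanishes at y ∈ {2}. (0, 2): f_x = 0, f = 0 — SINGULAR.
  x = 1: f_y(1, y) = 3*y**2 - 12*y + 14; no integer root y with |y| ≤ 4.
  x = 2: f_y(2, y) = 3*y**2 - 14*y + 24; no integer root y with |y| ≤ 4.
  x = 3: f_y(3, y) = 3*y**2 - 16*y + 38; no integer root y with |y| ≤ 4.
  x = 4: f_y(4, y) = 3*y**2 - 18*y + 56; no integer root y with |y| ≤ 4.
Only singular point on the grid: (0, 2).
Classify: substitute x = 0 + u, y = 2 + v and expand: f = 2*u**2*v - u**2 - u*v**2 + v**3 + v**2.
No constant or linear terms (consistent with a singular point). Quadratic part: -u**2 + v**2. Cubic part: 2*u**2*v - u*v**2 + v**3.
The quadratic part v**2 - u**2 = (v − u)(v + u) splits into two distinct linear factors, so there are two distinct tangent lines y − 2 = ±(x − 0) — this is a node (ordinary double point).
Classification: node.


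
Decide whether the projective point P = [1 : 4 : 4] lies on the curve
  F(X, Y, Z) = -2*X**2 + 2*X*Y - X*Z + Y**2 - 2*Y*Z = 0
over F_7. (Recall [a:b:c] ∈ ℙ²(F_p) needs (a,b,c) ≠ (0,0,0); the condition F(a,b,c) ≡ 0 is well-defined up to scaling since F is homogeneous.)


F(1,4,4) ≡ 0 (mod 7); P is on the curve.

Evaluate F(1, 4, 4) term-by-term (mod 7).
  -2*X**2 ↦ -2·1·1·1 = -2
  2*X*Y ↦ 2·1·4·1 = 8
  -X*Z ↦ -1·1·1·4 = -4
  Y**2 ↦ 1·1·16·1 = 16
  -2*Y*Z ↦ -2·1·4·4 = -32
Sum: F(1, 4, 4) = (-2) + (8) + (-4) + (16) + (-32) = -14.
Reducing mod 7: -14 ≡ 0 (mod 7).
Since F(a, b, c) ≡ 0 (mod 7), P lies on the curve.


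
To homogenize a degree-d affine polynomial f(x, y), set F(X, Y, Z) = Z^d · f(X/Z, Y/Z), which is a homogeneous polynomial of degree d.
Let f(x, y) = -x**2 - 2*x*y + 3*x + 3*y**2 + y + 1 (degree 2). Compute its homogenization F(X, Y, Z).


F(X, Y, Z) = -X**2 - 2*X*Y + 3*X*Z + 3*Y**2 + Y*Z + Z**2

deg(f) = 2.
Substitute x = X/Z, y = Y/Z into f, then multiply by Z^2.
  monomial -1·x^2·y^0 ↦ -1·X^2·Y^0·Z^0.
  monomial -2·x^1·y^1 ↦ -2·X^1·Y^1·Z^0.
  monomial 3·x^1·y^0 ↦ 3·X^1·Y^0·Z^1.
  monomial 3·x^0·y^2 ↦ 3·X^0·Y^2·Z^0.
  monomial 1·x^0·y^1 ↦ 1·X^0·Y^1·Z^1.
  monomial 1·x^0·y^0 ↦ 1·X^0·Y^0·Z^2.
Collecting: F(X, Y, Z) = -X**2 - 2*X*Y + 3*X*Z + 3*Y**2 + Y*Z + Z**2.


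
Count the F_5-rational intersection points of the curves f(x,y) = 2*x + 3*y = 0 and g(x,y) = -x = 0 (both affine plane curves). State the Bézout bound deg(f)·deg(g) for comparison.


Common zeros: {(0, 0)}; count = 1; Bézout bound = 1.

deg(f) = 1, deg(g) = 1, so Bézout bound = 1.
Scan x ∈ F_5. For each x, list the y ∈ F_5 with f(x, y) ≡ 0 and those with g(x, y) ≡ 0 (mod 5); the common zeros in that column are the intersection.
  x = 0: f ≡ 0 at y ∈ {0}; g ≡ 0 at y ∈ {0, 1, 2, 3, 4}; common: {0}.
  x = 1: f ≡ 0 at y ∈ {1}; g ≡ 0 at y ∈ ∅; common: ∅.
  x = 2: f ≡ 0 at y ∈ {2}; g ≡ 0 at y ∈ ∅; common: ∅.
  x = 3: f ≡ 0 at y ∈ {3}; g ≡ 0 at y ∈ ∅; common: ∅.
  x = 4: f ≡ 0 at y ∈ {4}; g ≡ 0 at y ∈ ∅; common: ∅.
Collecting: common zeros = {(0, 0)}, so the count is 1.
Comparison with the Bézout bound: 1 ≤ 1 = deg(f)·deg(g), as expected for curves with no common component (the bound is attained).


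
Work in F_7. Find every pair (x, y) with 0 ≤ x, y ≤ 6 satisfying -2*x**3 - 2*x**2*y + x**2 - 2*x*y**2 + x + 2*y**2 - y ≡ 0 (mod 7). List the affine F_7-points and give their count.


Affine F_7-points: {(0, 0), (0, 4), (1, 0), (2, 1), (2, 5), (3, 0), (3, 4), (4, 1), (4, 4)}; count = 9.

For each of the 49 pairs (x, y) ∈ F_7², evaluate f(x, y) mod 7. Record the zeros.
  x = 0: [0↦0, 1↦1, 2↦6, 3↦1, 4↦0, 5↦3, 6↦3]  zeros at y ∈ {0, 4}
  x = 1: [0↦0, 1↦4, 2↦1, 3↦5, 4↦2, 5↦6, 6↦3]  zeros at y ∈ {0}
  x = 2: [0↦4, 1↦0, 2↦6, 3↦1, 4↦6, 5↦0, 6↦4]  zeros at y ∈ {1, 5}
  x = 3: [0↦0, 1↦5, 2↦2, 3↦5, 4↦0, 5↦1, 6↦1]  zeros at y ∈ {0, 4}
  x = 4: [0↦4, 1↦0, 2↦5, 3↦5, 4↦0, 5↦4, 6↦3]  zeros at y ∈ {1, 4}
  x = 5: [0↦4, 1↦1, 2↦3, 3↦3, 4↦1, 5↦4, 6↦5]  zeros at y ∈ ∅
  x = 6: [0↦2, 1↦3, 2↦5, 3↦1, 4↦5, 5↦3, 6↦2]  zeros at y ∈ ∅
Collecting zeros: affine points = {(0, 0), (0, 4), (1, 0), (2, 1), (2, 5), (3, 0), (3, 4), (4, 1), (4, 4)}.
Total count |C(F_7)_aff| = 9.


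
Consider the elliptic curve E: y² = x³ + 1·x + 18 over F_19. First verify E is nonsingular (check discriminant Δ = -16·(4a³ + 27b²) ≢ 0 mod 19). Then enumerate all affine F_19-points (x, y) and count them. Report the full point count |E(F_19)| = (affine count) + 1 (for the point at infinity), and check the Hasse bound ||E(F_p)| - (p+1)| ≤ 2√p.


Affine points = {(1, 1), (1, 18), (2, 3), (2, 16), (7, 8), (7, 11), (8, 5), (8, 14), (11, 7), (11, 12), (13, 9), (13, 10), (15, 8), (15, 11), (16, 8), (16, 11), (18, 4), (18, 15)}; affine count = 18; |E(F_19)| = 19.

Discriminant check: Δ ∝ 4a³ + 27b² = 4·1³ + 27·18² = 4·1 + 27·324 ≡ 12 (mod 19). Nonzero ⇒ E is nonsingular.
For each x ∈ F_19, compute rhs = x³ + 1·x + 18 mod 19, then count y ∈ F_19 with y² ≡ rhs.
  x = 0: rhs = 18, matching y values: none (0 points).
  x = 1: rhs = 1, matching y values: 1, 18 (2 points).
  x = 2: rhs = 9, matching y values: 3, 16 (2 points).
  x = 3: rhs = 10, matching y values: none (0 points).
  x = 4: rhs = 10, matching y values: none (0 points).
  x = 5: rhs = 15, matching y values: none (0 points).
  x = 6: rhs = 12, matching y values: none (0 points).
  x = 7: rhs = 7, matching y values: 8, 11 (2 points).
  x = 8: rhs = 6, matching y values: 5, 14 (2 points).
  x = 9: rhs = 15, matching y values: none (0 points).
  x = 10: rhs = 2, matching y values: none (0 points).
  x = 11: rhs = 11, matching y values: 7, 12 (2 points).
  x = 12: rhs = 10, matching y values: none (0 points).
  x = 13: rhs = 5, matching y values: 9, 10 (2 points).
  x = 14: rhs = 2, matching y values: none (0 points).
  x = 15: rhs = 7, matching y values: 8, 11 (2 points).
  x = 16: rhs = 7, matching y values: 8, 11 (2 points).
  x = 17: rhs = 8, matching y values: none (0 points).
  x = 18: rhs = 16, matching y values: 4, 15 (2 points).
Total affine count: 18.
Full point count |E(F_19)| = 18 + 1 = 19.
Hasse bound: |19 − (19+1)| = |-1| = 1 ≤ 2√19 ≈ 8.7178 ✓.


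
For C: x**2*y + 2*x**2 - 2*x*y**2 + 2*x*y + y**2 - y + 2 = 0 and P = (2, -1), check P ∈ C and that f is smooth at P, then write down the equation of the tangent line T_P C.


Tangent line at P: 13*y + 13 = 0.

Step 1: f(2, -1) = 0, so P lies on C.
Step 2: partial derivatives
  f_x(x, y) = 2*x*y + 4*x - 2*y**2 + 2*y, f_y(x, y) = x**2 - 4*x*y + 2*x + 2*y - 1.
  f_x(P) = 0, f_y(P) = 13 (gradient nonzero, so P is smooth).
Step 3: tangent line at P: 0·(x − 2) + 13·(y − -1) = 0.
Expanding: 13*y + 13 = 0.


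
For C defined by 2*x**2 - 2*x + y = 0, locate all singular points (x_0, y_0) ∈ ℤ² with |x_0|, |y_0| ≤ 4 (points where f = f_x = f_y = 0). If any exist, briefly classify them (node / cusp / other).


No singular points in the scanned grid; C is smooth there.

Compute partial derivatives:
  f_x = 4*x - 2.
  f_y = 1.
f_y = 1 is a nonzero constant, so f_y never vanishes: no point (x, y) can satisfy f = f_x = f_y = 0. In particular no (x, y) ∈ {−4, ..., 4}² is singular; the curve is smooth.


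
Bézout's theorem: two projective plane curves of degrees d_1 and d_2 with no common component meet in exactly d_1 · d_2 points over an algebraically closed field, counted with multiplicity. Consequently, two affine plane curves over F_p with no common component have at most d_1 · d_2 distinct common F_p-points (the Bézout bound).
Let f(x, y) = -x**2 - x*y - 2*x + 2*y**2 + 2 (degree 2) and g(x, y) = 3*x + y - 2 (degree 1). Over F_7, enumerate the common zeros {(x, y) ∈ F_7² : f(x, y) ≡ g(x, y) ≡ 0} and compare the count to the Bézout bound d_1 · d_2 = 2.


Common zeros: ∅; count = 0; Bézout bound = 2.

deg(f) = 2, deg(g) = 1, so Bézout bound = 2.
Scan x ∈ F_7. For each x, list the y ∈ F_7 with f(x, y) ≡ 0 and those with g(x, y) ≡ 0 (mod 7); the common zeros in that column are the intersection.
  x = 0: f ≡ 0 at y ∈ ∅; g ≡ 0 at y ∈ {2}; common: ∅.
  x = 1: f ≡ 0 at y ∈ {1, 3}; g ≡ 0 at y ∈ {6}; common: ∅.
  x = 2: f ≡ 0 at y ∈ ∅; g ≡ 0 at y ∈ {3}; common: ∅.
  x = 3: f ≡ 0 at y ∈ {1, 4}; g ≡ 0 at y ∈ {0}; common: ∅.
  x = 4: f ≡ 0 at y ∈ ∅; g ≡ 0 at y ∈ {4}; common: ∅.
  x = 5: f ≡ 0 at y ∈ {2, 4}; g ≡ 0 at y ∈ {1}; common: ∅.
  x = 6: f ≡ 0 at y ∈ ∅; g ≡ 0 at y ∈ {5}; common: ∅.
Collecting: common zeros = ∅, so the count is 0.
Comparison with the Bézout bound: 0 ≤ 2 = deg(f)·deg(g), as expected for curves with no common component (the affine F_7-count falls short of the bound because intersections may lie at infinity, over extension fields, or carry multiplicity).


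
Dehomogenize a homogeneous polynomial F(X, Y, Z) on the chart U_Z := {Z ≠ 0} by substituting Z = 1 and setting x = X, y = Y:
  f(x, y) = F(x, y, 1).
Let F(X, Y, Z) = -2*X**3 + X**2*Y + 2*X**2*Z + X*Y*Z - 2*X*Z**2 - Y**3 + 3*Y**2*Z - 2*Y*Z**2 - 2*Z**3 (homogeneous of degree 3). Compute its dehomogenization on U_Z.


f(x, y) = -2*x**3 + x**2*y + 2*x**2 + x*y - 2*x - y**3 + 3*y**2 - 2*y - 2

On U_Z we set Z = 1. Each monomial c·X^i·Y^j·Z^k in F becomes c·x^i·y^j·1^k = c·x^i·y^j.
Substituting Z = 1: F(X, Y, 1) = -2*x**3 + x**2*y + 2*x**2 + x*y - 2*x - y**3 + 3*y**2 - 2*y - 2.
Note: deg(f) ≤ deg(F) = 3; strict inequality happens when F is divisible by Z (lost terms).


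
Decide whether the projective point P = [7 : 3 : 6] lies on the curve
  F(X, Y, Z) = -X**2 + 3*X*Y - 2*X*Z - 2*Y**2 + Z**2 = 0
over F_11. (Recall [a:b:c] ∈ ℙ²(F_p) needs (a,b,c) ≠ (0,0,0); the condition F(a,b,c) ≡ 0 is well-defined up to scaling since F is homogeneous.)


F(7,3,6) ≡ 3 (mod 11); P is NOT on the curve.

Evaluate F(7, 3, 6) term-by-term (mod 11).
  -X**2 ↦ -1·49·1·1 = -49
  3*X*Y ↦ 3·7·3·1 = 63
  -2*X*Z ↦ -2·7·1·6 = -84
  -2*Y**2 ↦ -2·1·9·1 = -18
  Z**2 ↦ 1·1·1·36 = 36
Sum: F(7, 3, 6) = (-49) + (63) + (-84) + (-18) + (36) = -52.
Reducing mod 11: -52 ≡ 3 (mod 11).
Since F(a, b, c) ≡ 3 ≠ 0 (mod 11), P does NOT lie on the curve.


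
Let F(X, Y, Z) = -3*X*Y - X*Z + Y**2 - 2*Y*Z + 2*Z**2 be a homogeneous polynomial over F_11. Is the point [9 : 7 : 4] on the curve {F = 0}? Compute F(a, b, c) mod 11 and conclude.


F(9,7,4) ≡ 9 (mod 11); P is NOT on the curve.

Evaluate F(9, 7, 4) term-by-term (mod 11).
  -3*X*Y ↦ -3·9·7·1 = -189
  -X*Z ↦ -1·9·1·4 = -36
  Y**2 ↦ 1·1·49·1 = 49
  -2*Y*Z ↦ -2·1·7·4 = -56
  2*Z**2 ↦ 2·1·1·16 = 32
Sum: F(9, 7, 4) = (-189) + (-36) + (49) + (-56) + (32) = -200.
Reducing mod 11: -200 ≡ 9 (mod 11).
Since F(a, b, c) ≡ 9 ≠ 0 (mod 11), P does NOT lie on the curve.


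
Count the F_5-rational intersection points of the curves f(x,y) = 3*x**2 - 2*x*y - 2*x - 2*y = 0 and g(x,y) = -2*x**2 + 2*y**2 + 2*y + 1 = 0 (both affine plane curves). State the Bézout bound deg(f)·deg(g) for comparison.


Common zeros: {(3, 2)}; count = 1; Bézout bound = 4.

deg(f) = 2, deg(g) = 2, so Bézout bound = 4.
Scan x ∈ F_5. For each x, list the y ∈ F_5 with f(x, y) ≡ 0 and those with g(x, y) ≡ 0 (mod 5); the common zeros in that column are the intersection.
  x = 0: f ≡ 0 at y ∈ {0}; g ≡ 0 at y ∈ {1, 3}; common: ∅.
  x = 1: f ≡ 0 at y ∈ {4}; g ≡ 0 at y ∈ ∅; common: ∅.
  x = 2: f ≡ 0 at y ∈ {3}; g ≡ 0 at y ∈ {2}; common: ∅.
  x = 3: f ≡ 0 at y ∈ {2}; g ≡ 0 at y ∈ {2}; common: {2}.
  x = 4: f ≡ 0 at y ∈ {0, 1, 2, 3, 4}; g ≡ 0 at y ∈ ∅; common: ∅.
Collecting: common zeros = {(3, 2)}, so the count is 1.
Comparison with the Bézout bound: 1 ≤ 4 = deg(f)·deg(g), as expected for curves with no common component (the affine F_5-count falls short of the bound because intersections may lie at infinity, over extension fields, or carry multiplicity).


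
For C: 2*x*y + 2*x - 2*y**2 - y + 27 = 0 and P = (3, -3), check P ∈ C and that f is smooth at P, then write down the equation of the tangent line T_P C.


Tangent line at P: -4*x + 17*y + 63 = 0.

Step 1: f(3, -3) = 0, so P lies on C.
Step 2: partial derivatives
  f_x(x, y) = 2*y + 2, f_y(x, y) = 2*x - 4*y - 1.
  f_x(P) = -4, f_y(P) = 17 (gradient nonzero, so P is smooth).
Step 3: tangent line at P: -4·(x − 3) + 17·(y − -3) = 0.
Expanding: -4*x + 17*y + 63 = 0.


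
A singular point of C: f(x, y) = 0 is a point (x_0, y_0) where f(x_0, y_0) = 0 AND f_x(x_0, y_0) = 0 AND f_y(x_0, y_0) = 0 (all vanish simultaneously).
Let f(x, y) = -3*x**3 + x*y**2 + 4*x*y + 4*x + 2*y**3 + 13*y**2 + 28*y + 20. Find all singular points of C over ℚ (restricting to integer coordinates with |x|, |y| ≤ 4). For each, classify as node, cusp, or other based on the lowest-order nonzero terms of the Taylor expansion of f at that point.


Singular points: {(0, -2)}; classification: cusp.

Compute partial derivatives:
  f_x = -9*x**2 + y**2 + 4*y + 4.
  f_y = 2*x*y + 4*x + 6*y**2 + 26*y + 28.
Scan x_0 ∈ {−4, ..., 4}. For each x_0, f_y(x_0, y) is a polynomial in y; find its integer roots y ∈ {−4, ..., 4}, then test f_x and f at those candidates.
  x = -4: f_y(-4, y) = 6*y**2 + 18*y + 12; vanishes at y ∈ {-2, -1}. (-4, -2): f_x = -144 ≠ 0; (-4, -1): f_x = -143 ≠ 0.
  x = -3: f_y(-3, y) = 6*y**2 + 20*y + 16; vanishes at y ∈ {-2}. (-3, -2): f_x = -81 ≠ 0.
  x = -2: f_y(-2, y) = 6*y**2 + 22*y + 20; vanishes at y ∈ {-2}. (-2, -2): f_x = -36 ≠ 0.
  x = -1: f_y(-1, y) = 6*y**2 + 24*y + 24; vanishes at y ∈ {-2}. (-1, -2): f_x = -9 ≠ 0.
  x = 0: f_y(0, y) = 6*y**2 + 26*y + 28; vanishes at y ∈ {-2}. (0, -2): f_x = 0, f = 0 — SINGULAR.
  x = 1: f_y(1, y) = 6*y**2 + 28*y + 32; vanishes at y ∈ {-2}. (1, -2): f_x = -9 ≠ 0.
  x = 2: f_y(2, y) = 6*y**2 + 30*y + 36; vanishes at y ∈ {-3, -2}. (2, -3): f_x = -35 ≠ 0; (2, -2): f_x = -36 ≠ 0.
  x = 3: f_y(3, y) = 6*y**2 + 32*y + 40; vanishes at y ∈ {-2}. (3, -2): f_x = -81 ≠ 0.
  x = 4: f_y(4, y) = 6*y**2 + 34*y + 44; vanishes at y ∈ {-2}. (4, -2): f_x = -144 ≠ 0.
Only singular point on the grid: (0, -2).
Classify: substitute x = 0 + u, y = -2 + v and expand: f = -3*u**3 + u*v**2 + 2*v**3 + v**2.
No constant or linear terms (consistent with a singular point). Quadratic part: v**2. Cubic part: -3*u**3 + u*v**2 + 2*v**3.
The quadratic part v**2 is a perfect square, so there is a single (double) tangent line v = 0, i.e. y = -2. Restricting the cubic part to that line (v = 0) leaves -3*u**3 ≠ 0, so f is not divisible by v and the branch is v² ≈ 3*u**3 to lowest order — this is a cusp.
Classification: cusp.


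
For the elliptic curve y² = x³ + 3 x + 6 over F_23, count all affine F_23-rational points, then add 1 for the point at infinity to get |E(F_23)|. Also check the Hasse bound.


Affine points = {(0, 11), (0, 12), (4, 6), (4, 17), (5, 10), (5, 13), (7, 5), (7, 18), (8, 6), (8, 17), (9, 7), (9, 16), (10, 1), (10, 22), (11, 6), (11, 17), (14, 3), (14, 20), (17, 5), (17, 18), (18, 2), (18, 21), (20, 4), (20, 19), (22, 5), (22, 18)}; affine count = 26; |E(F_23)| = 27.

Discriminant check: Δ ∝ 4a³ + 27b² = 4·3³ + 27·6² = 4·27 + 27·36 ≡ 22 (mod 23). Nonzero ⇒ E is nonsingular.
For each x ∈ F_23, compute rhs = x³ + 3·x + 6 mod 23, then count y ∈ F_23 with y² ≡ rhs.
  x = 0: rhs = 6, matching y values: 11, 12 (2 points).
  x = 1: rhs = 10, matching y values: none (0 points).
  x = 2: rhs = 20, matching y values: none (0 points).
  x = 3: rhs = 19, matching y values: none (0 points).
  x = 4: rhs = 13, matching y values: 6, 17 (2 points).
  x = 5: rhs = 8, matching y values: 10, 13 (2 points).
  x = 6: rhs = 10, matching y values: none (0 points).
  x = 7: rhs = 2, matching y values: 5, 18 (2 points).
  x = 8: rhs = 13, matching y values: 6, 17 (2 points).
  x = 9: rhs = 3, matching y values: 7, 16 (2 points).
  x = 10: rhs = 1, matching y values: 1, 22 (2 points).
  x = 11: rhs = 13, matching y values: 6, 17 (2 points).
  x = 12: rhs = 22, matching y values: none (0 points).
  x = 13: rhs = 11, matching y values: none (0 points).
  x = 14: rhs = 9, matching y values: 3, 20 (2 points).
  x = 15: rhs = 22, matching y values: none (0 points).
  x = 16: rhs = 10, matching y values: none (0 points).
  x = 17: rhs = 2, matching y values: 5, 18 (2 points).
  x = 18: rhs = 4, matching y values: 2, 21 (2 points).
  x = 19: rhs = 22, matching y values: none (0 points).
  x = 20: rhs = 16, matching y values: 4, 19 (2 points).
  x = 21: rhs = 15, matching y values: none (0 points).
  x = 22: rhs = 2, matching y values: 5, 18 (2 points).
Total affine count: 26.
Full point count |E(F_23)| = 26 + 1 = 27.
Hasse bound: |27 − (23+1)| = |3| = 3 ≤ 2√23 ≈ 9.5917 ✓.


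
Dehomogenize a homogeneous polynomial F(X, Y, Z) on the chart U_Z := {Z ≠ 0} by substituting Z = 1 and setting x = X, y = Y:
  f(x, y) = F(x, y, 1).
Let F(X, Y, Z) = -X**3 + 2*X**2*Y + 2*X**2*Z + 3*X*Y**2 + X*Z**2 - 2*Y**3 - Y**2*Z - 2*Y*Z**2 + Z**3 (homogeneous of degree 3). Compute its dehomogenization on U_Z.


f(x, y) = -x**3 + 2*x**2*y + 2*x**2 + 3*x*y**2 + x - 2*y**3 - y**2 - 2*y + 1

On U_Z we set Z = 1. Each monomial c·X^i·Y^j·Z^k in F becomes c·x^i·y^j·1^k = c·x^i·y^j.
Substituting Z = 1: F(X, Y, 1) = -x**3 + 2*x**2*y + 2*x**2 + 3*x*y**2 + x - 2*y**3 - y**2 - 2*y + 1.
Note: deg(f) ≤ deg(F) = 3; strict inequality happens when F is divisible by Z (lost terms).


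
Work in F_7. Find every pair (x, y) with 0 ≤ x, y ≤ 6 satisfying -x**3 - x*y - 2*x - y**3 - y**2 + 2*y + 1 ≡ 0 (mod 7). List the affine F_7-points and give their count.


Affine F_7-points: {(0, 2), (1, 3), (1, 5), (2, 4), (2, 5), (3, 1), (4, 5)}; count = 7.

For each of the 49 pairs (x, y) ∈ F_7², evaluate f(x, y) mod 7. Record the zeros.
  x = 0: [0↦1, 1↦1, 2↦0, 3↦6, 4↦6, 5↦1, 6↦6]  zeros at y ∈ {2}
  x = 1: [0↦5, 1↦4, 2↦2, 3↦0, 4↦6, 5↦0, 6↦4]  zeros at y ∈ {3, 5}
  x = 2: [0↦3, 1↦1, 2↦5, 3↦2, 4↦0, 5↦0, 6↦3]  zeros at y ∈ {4, 5}
  x = 3: [0↦3, 1↦0, 2↦3, 3↦6, 4↦3, 5↦2, 6↦4]  zeros at y ∈ {1}
  x = 4: [0↦6, 1↦2, 2↦4, 3↦6, 4↦2, 5↦0, 6↦1]  zeros at y ∈ {5}
  x = 5: [0↦6, 1↦1, 2↦2, 3↦3, 4↦5, 5↦2, 6↦2]  zeros at y ∈ ∅
  x = 6: [0↦4, 1↦5, 2↦5, 3↦5, 4↦6, 5↦2, 6↦1]  zeros at y ∈ ∅
Collecting zeros: affine points = {(0, 2), (1, 3), (1, 5), (2, 4), (2, 5), (3, 1), (4, 5)}.
Total count |C(F_7)_aff| = 7.


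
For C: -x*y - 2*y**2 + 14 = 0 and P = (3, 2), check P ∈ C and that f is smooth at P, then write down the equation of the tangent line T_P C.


Tangent line at P: -2*x - 11*y + 28 = 0.

Step 1: f(3, 2) = 0, so P lies on C.
Step 2: partial derivatives
  f_x(x, y) = -y, f_y(x, y) = -x - 4*y.
  f_x(P) = -2, f_y(P) = -11 (gradient nonzero, so P is smooth).
Step 3: tangent line at P: -2·(x − 3) + -11·(y − 2) = 0.
Expanding: -2*x - 11*y + 28 = 0.


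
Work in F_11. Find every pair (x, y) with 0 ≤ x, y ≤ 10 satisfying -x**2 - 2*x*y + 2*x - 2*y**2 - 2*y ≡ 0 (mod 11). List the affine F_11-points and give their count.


Affine F_11-points: {(0, 0), (0, 10), (2, 0), (2, 8), (4, 7), (4, 10), (6, 7), (6, 8), (7, 5), (7, 9), (10, 2), (10, 9)}; count = 12.

For each of the 121 pairs (x, y) ∈ F_11², evaluate f(x, y) mod 11. Record the zeros.
  x = 0: [0↦0, 1↦7, 2↦10, 3↦9, 4↦4, 5↦6, 6↦4, 7↦9, 8↦10, 9↦7, 10↦0]  zeros at y ∈ {0, 10}
  x = 1: [0↦1, 1↦6, 2↦7, 3↦4, 4↦8, 5↦8, 6↦4, 7↦7, 8↦6, 9↦1, 10↦3]  zeros at y ∈ ∅
  x = 2: [0↦0, 1↦3, 2↦2, 3↦8, 4↦10, 5↦8, 6↦2, 7↦3, 8↦0, 9↦4, 10↦4]  zeros at y ∈ {0, 8}
  x = 3: [0↦8, 1↦9, 2↦6, 3↦10, 4↦10, 5↦6, 6↦9, 7↦8, 8↦3, 9↦5, 10↦3]  zeros at y ∈ ∅
  x = 4: [0↦3, 1↦2, 2↦8, 3↦10, 4↦8, 5↦2, 6↦3, 7↦0, 8↦4, 9↦4, 10↦0]  zeros at y ∈ {7, 10}
  x = 5: [0↦7, 1↦4, 2↦8, 3↦8, 4↦4, 5↦7, 6↦6, 7↦1, 8↦3, 9↦1, 10↦6]  zeros at y ∈ ∅
  x = 6: [0↦9, 1↦4, 2↦6, 3↦4, 4↦9, 5↦10, 6↦7, 7↦0, 8↦0, 9↦7, 10↦10]  zeros at y ∈ {7, 8}
  x = 7: [0↦9, 1↦2, 2↦2, 3↦9, 4↦1, 5↦0, 6↦6, 7↦8, 8↦6, 9↦0, 10↦1]  zeros at y ∈ {5, 9}
  x = 8: [0↦7, 1↦9, 2↦7, 3↦1, 4↦2, 5↦10, 6↦3, 7↦3, 8↦10, 9↦2, 10↦1]  zeros at y ∈ ∅
  x = 9: [0↦3, 1↦3, 2↦10, 3↦2, 4↦1, 5↦7, 6↦9, 7↦7, 8↦1, 9↦2, 10↦10]  zeros at y ∈ ∅
  x = 10: [0↦8, 1↦6, 2↦0, 3↦1, 4↦9, 5↦2, 6↦2, 7↦9, 8↦1, 9↦0, 10↦6]  zeros at y ∈ {2, 9}
Collecting zeros: affine points = {(0, 0), (0, 10), (2, 0), (2, 8), (4, 7), (4, 10), (6, 7), (6, 8), (7, 5), (7, 9), (10, 2), (10, 9)}.
Total count |C(F_11)_aff| = 12.


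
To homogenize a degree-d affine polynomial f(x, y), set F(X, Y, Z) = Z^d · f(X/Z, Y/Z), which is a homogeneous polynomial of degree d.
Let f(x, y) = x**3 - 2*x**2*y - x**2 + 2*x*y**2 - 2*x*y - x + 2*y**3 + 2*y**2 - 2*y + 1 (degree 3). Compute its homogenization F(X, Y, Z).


F(X, Y, Z) = X**3 - 2*X**2*Y - X**2*Z + 2*X*Y**2 - 2*X*Y*Z - X*Z**2 + 2*Y**3 + 2*Y**2*Z - 2*Y*Z**2 + Z**3

deg(f) = 3.
Substitute x = X/Z, y = Y/Z into f, then multiply by Z^3.
  monomial 1·x^3·y^0 ↦ 1·X^3·Y^0·Z^0.
  monomial -2·x^2·y^1 ↦ -2·X^2·Y^1·Z^0.
  monomial -1·x^2·y^0 ↦ -1·X^2·Y^0·Z^1.
  monomial 2·x^1·y^2 ↦ 2·X^1·Y^2·Z^0.
  monomial -2·x^1·y^1 ↦ -2·X^1·Y^1·Z^1.
  monomial -1·x^1·y^0 ↦ -1·X^1·Y^0·Z^2.
  monomial 2·x^0·y^3 ↦ 2·X^0·Y^3·Z^0.
  monomial 2·x^0·y^2 ↦ 2·X^0·Y^2·Z^1.
  monomial -2·x^0·y^1 ↦ -2·X^0·Y^1·Z^2.
  monomial 1·x^0·y^0 ↦ 1·X^0·Y^0·Z^3.
Collecting: F(X, Y, Z) = X**3 - 2*X**2*Y - X**2*Z + 2*X*Y**2 - 2*X*Y*Z - X*Z**2 + 2*Y**3 + 2*Y**2*Z - 2*Y*Z**2 + Z**3.


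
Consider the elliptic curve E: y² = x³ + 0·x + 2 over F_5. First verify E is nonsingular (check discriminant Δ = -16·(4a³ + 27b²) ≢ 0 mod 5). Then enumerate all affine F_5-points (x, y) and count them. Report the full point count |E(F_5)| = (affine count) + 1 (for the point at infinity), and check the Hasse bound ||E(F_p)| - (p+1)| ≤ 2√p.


Affine points = {(2, 0), (3, 2), (3, 3), (4, 1), (4, 4)}; affine count = 5; |E(F_5)| = 6.

Discriminant check: Δ ∝ 4a³ + 27b² = 4·0³ + 27·2² = 4·0 + 27·4 ≡ 3 (mod 5). Nonzero ⇒ E is nonsingular.
For each x ∈ F_5, compute rhs = x³ + 0·x + 2 mod 5, then count y ∈ F_5 with y² ≡ rhs.
  x = 0: rhs = 2, matching y values: none (0 points).
  x = 1: rhs = 3, matching y values: none (0 points).
  x = 2: rhs = 0, matching y values: 0 (1 points).
  x = 3: rhs = 4, matching y values: 2, 3 (2 points).
  x = 4: rhs = 1, matching y values: 1, 4 (2 points).
Total affine count: 5.
Full point count |E(F_5)| = 5 + 1 = 6.
Hasse bound: |6 − (5+1)| = |0| = 0 ≤ 2√5 ≈ 4.4721 ✓.


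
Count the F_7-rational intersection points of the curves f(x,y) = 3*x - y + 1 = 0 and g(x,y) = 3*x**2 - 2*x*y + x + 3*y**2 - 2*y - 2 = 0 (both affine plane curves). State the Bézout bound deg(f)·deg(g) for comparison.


Common zeros: {(4, 6)}; count = 1; Bézout bound = 2.

deg(f) = 1, deg(g) = 2, so Bézout bound = 2.
Scan x ∈ F_7. For each x, list the y ∈ F_7 with f(x, y) ≡ 0 and those with g(x, y) ≡ 0 (mod 7); the common zeros in that column are the intersection.
  x = 0: f ≡ 0 at y ∈ {1}; g ≡ 0 at y ∈ {5}; common: ∅.
  x = 1: f ≡ 0 at y ∈ {4}; g ≡ 0 at y ∈ ∅; common: ∅.
  x = 2: f ≡ 0 at y ∈ {0}; g ≡ 0 at y ∈ {3, 6}; common: ∅.
  x = 3: f ≡ 0 at y ∈ {3}; g ≡ 0 at y ∈ {0, 5}; common: ∅.
  x = 4: f ≡ 0 at y ∈ {6}; g ≡ 0 at y ∈ {2, 6}; common: {6}.
  x = 5: f ≡ 0 at y ∈ {2}; g ≡ 0 at y ∈ ∅; common: ∅.
  x = 6: f ≡ 0 at y ∈ {5}; g ≡ 0 at y ∈ {0}; common: ∅.
Collecting: common zeros = {(4, 6)}, so the count is 1.
Comparison with the Bézout bound: 1 ≤ 2 = deg(f)·deg(g), as expected for curves with no common component (the affine F_7-count falls short of the bound because intersections may lie at infinity, over extension fields, or carry multiplicity).


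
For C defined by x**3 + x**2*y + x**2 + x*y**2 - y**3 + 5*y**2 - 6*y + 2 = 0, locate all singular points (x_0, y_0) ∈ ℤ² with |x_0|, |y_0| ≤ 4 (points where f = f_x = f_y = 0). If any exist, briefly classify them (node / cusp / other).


Singular points: {(-1, 1)}; classification: node.

Compute partial derivatives:
  f_x = 3*x**2 + 2*x*y + 2*x + y**2.
  f_y = x**2 + 2*x*y - 3*y**2 + 10*y - 6.
Scan x_0 ∈ {−4, ..., 4}. For each x_0, f_y(x_0, y) is a polynomial in y; find its integer roots y ∈ {−4, ..., 4}, then test f_x and f at those candidates.
  x = -4: f_y(-4, y) = -3*y**2 + 2*y + 10; no integer root y with |y| ≤ 4.
  x = -3: f_y(-3, y) = -3*y**2 + 4*y + 3; no integer root y with |y| ≤ 4.
  x = -2: f_y(-2, y) = -3*y**2 + 6*y - 2; no integer root y with |y| ≤ 4.
  x = -1: f_y(-1, y) = -3*y**2 + 8*y - 5; vanishes at y ∈ {1}. (-1, 1): f_x = 0, f = 0 — SINGULAR.
  x = 0: f_y(0, y) = -3*y**2 + 10*y - 6; no integer root y with |y| ≤ 4.
  x = 1: f_y(1, y) = -3*y**2 + 12*y - 5; no integer root y with |y| ≤ 4.
  x = 2: f_y(2, y) = -3*y**2 + 14*y - 2; no integer root y with |y| ≤ 4.
  x = 3: f_y(3, y) = -3*y**2 + 16*y + 3; no integer root y with |y| ≤ 4.
  x = 4: f_y(4, y) = -3*y**2 + 18*y + 10; no integer root y with |y| ≤ 4.
Only singular point on the grid: (-1, 1).
Classify: substitute x = -1 + u, y = 1 + v and expand: f = u**3 + u**2*v - u**2 + u*v**2 - v**3 + v**2.
No constant or linear terms (consistent with a singular point). Quadratic part: -u**2 + v**2. Cubic part: u**3 + u**2*v + u*v**2 - v**3.
The quadratic part v**2 - u**2 = (v − u)(v + u) splits into two distinct linear factors, so there are two distinct tangent lines y − 1 = ±(x − -1) — this is a node (ordinary double point).
Classification: node.


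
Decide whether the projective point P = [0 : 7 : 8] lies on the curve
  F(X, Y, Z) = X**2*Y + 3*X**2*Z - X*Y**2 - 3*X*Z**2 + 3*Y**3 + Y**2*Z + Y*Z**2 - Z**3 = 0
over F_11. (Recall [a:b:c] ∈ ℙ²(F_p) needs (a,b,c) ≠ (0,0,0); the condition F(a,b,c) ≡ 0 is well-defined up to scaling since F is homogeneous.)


F(0,7,8) ≡ 4 (mod 11); P is NOT on the curve.

Evaluate F(0, 7, 8) term-by-term (mod 11).
  X**2*Y ↦ 1·0·7·1 = 0
  3*X**2*Z ↦ 3·0·1·8 = 0
  -X*Y**2 ↦ -1·0·49·1 = 0
  -3*X*Z**2 ↦ -3·0·1·64 = 0
  3*Y**3 ↦ 3·1·343·1 = 1029
  Y**2*Z ↦ 1·1·49·8 = 392
  Y*Z**2 ↦ 1·1·7·64 = 448
  -Z**3 ↦ -1·1·1·512 = -512
Sum: F(0, 7, 8) = (0) + (0) + (0) + (0) + (1029) + (392) + (448) + (-512) = 1357.
Reducing mod 11: 1357 ≡ 4 (mod 11).
Since F(a, b, c) ≡ 4 ≠ 0 (mod 11), P does NOT lie on the curve.


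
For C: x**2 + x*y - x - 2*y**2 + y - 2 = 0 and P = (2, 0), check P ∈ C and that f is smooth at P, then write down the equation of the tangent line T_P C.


Tangent line at P: 3*x + 3*y - 6 = 0.

Step 1: f(2, 0) = 0, so P lies on C.
Step 2: partial derivatives
  f_x(x, y) = 2*x + y - 1, f_y(x, y) = x - 4*y + 1.
  f_x(P) = 3, f_y(P) = 3 (gradient nonzero, so P is smooth).
Step 3: tangent line at P: 3·(x − 2) + 3·(y − 0) = 0.
Expanding: 3*x + 3*y - 6 = 0.


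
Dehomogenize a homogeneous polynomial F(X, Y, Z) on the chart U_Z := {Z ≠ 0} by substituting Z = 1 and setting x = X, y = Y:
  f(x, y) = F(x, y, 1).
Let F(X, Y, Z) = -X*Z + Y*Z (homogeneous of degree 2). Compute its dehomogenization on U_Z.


f(x, y) = -x + y

On U_Z we set Z = 1. Each monomial c·X^i·Y^j·Z^k in F becomes c·x^i·y^j·1^k = c·x^i·y^j.
Substituting Z = 1: F(X, Y, 1) = -x + y.
Note: deg(f) ≤ deg(F) = 2; strict inequality happens when F is divisible by Z (lost terms).
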